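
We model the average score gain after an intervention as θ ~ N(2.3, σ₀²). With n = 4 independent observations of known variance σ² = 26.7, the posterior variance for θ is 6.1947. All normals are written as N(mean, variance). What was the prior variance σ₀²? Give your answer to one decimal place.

σ₀² = 86.1

Posterior precision equals prior precision plus data precision: 1/σ_n² = 1/σ₀² + n/σ².
So 1/σ₀² = 1/6.1947 − 4/26.7 = 0.161428 − 0.149813 = 0.011615.
Hence σ₀² = 1/0.011615 ≈ 86.1.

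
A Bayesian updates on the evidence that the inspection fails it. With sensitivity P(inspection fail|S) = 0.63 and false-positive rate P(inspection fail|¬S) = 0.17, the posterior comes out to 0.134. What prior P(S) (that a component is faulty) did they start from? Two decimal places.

P(S) = 0.04

In odds form, posterior odds = prior odds × likelihood ratio, so prior odds = posterior odds ÷ LR.
Posterior odds = 0.134/(1−0.134) = 0.1547. LR = 0.63/0.17 = 3.7059.
Prior odds = 0.1547/3.7059 = 0.0417, so P(S) = 0.0417/(1+0.0417) ≈ 0.04.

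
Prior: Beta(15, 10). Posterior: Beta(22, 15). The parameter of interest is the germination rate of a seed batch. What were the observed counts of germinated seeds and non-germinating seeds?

7 germinated seeds and 5 non-germinating seeds

A Beta(a, b) prior with s successes and f failures in binomial data gives a Beta(a+s, b+f) posterior.
So s = 22 − 15 = 7 and f = 15 − 10 = 5.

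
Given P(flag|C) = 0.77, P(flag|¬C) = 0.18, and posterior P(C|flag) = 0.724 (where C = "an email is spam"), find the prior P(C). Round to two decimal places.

P(C) = 0.38

In odds form, posterior odds = prior odds × likelihood ratio, so prior odds = posterior odds ÷ LR.
Posterior odds = 0.724/(1−0.724) = 2.6232. LR = 0.77/0.18 = 4.2778.
Prior odds = 2.6232/4.2778 = 0.6132, so P(C) = 0.6132/(1+0.6132) ≈ 0.38.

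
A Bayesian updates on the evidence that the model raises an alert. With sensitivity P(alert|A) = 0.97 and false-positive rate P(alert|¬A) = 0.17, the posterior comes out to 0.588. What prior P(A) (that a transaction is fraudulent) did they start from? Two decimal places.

Bayes' rule in odds form gives O(A|E) = O(A)·[P(E|A)/P(E|¬A)], hence O(A) = O(A|E)/LR.
Posterior odds = 0.588/(1−0.588) = 1.4272. LR = 0.97/0.17 = 5.7059.
Prior odds = 1.4272/5.7059 = 0.2501, so P(A) = 0.2501/(1+0.2501) ≈ 0.20.

P(A) = 0.20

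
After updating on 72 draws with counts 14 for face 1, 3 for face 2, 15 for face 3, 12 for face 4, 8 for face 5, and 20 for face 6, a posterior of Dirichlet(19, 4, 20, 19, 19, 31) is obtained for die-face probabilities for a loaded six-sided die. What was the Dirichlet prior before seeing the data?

For a Dirichlet(α) prior with multinomial counts c, the posterior is Dirichlet(α + c) componentwise.
Subtract each count from the matching posterior parameter: 19−14=5, 4−3=1, 20−15=5, 19−12=7, 19−8=11, 31−20=11.

Dirichlet(5, 1, 5, 7, 11, 11)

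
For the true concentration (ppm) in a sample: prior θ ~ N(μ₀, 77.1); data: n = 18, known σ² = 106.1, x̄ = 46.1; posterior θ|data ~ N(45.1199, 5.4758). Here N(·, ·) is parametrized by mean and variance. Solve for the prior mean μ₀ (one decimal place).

μ₀ = 32.3

The posterior mean is a precision-weighted average: μ_n = (τ₀μ₀ + τ_data·x̄)/(τ₀+τ_data), with τ₀=1/σ₀² and τ_data=n/σ².
Here τ₀ = 1/77.1 = 0.012970 and τ_data = 18/106.1 = 0.169651, so τ_n = 0.182621.
Rearranging for μ₀: μ₀ = (μ_n·τ_n − τ_data·x̄)/τ₀ = (45.1199·0.182621 − 0.169651·46.1) / 0.012970 = 0.418930/0.012970 ≈ 32.3.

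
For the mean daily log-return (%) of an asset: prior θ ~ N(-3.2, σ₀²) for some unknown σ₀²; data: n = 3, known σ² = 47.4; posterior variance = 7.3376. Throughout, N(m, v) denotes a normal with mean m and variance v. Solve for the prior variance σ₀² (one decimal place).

For the Normal–Normal model with known σ², precisions add: τ_n = τ₀ + n/σ².
So 1/σ₀² = 1/7.3376 − 3/47.4 = 0.136284 − 0.063291 = 0.072993.
Hence σ₀² = 1/0.072993 ≈ 13.7.

σ₀² = 13.7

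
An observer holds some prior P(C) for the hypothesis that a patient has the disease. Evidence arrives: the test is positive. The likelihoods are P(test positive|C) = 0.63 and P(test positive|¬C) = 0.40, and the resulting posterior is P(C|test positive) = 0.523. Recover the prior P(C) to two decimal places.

In odds form, posterior odds = prior odds × likelihood ratio, so prior odds = posterior odds ÷ LR.
Posterior odds = 0.523/(1−0.523) = 1.0964. LR = 0.63/0.40 = 1.5750.
Prior odds = 1.0964/1.5750 = 0.6961, so P(C) = 0.6961/(1+0.6961) ≈ 0.41.

P(C) = 0.41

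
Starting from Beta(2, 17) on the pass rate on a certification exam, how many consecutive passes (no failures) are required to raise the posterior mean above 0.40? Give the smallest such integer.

k = 10

After k passes and 0 failures the posterior is Beta(2+k, 17), with mean (2+k)/(2+17+k).
Set (2+k)/(19+k) > 0.40 and solve: k > (0.40·19 − 2)/(1 − 0.40) = 9.333.
The smallest integer exceeding 9.333 is 10.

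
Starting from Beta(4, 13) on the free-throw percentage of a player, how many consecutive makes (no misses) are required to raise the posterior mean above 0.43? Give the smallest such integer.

k = 6

After k makes and 0 misses the posterior is Beta(4+k, 13), with mean (4+k)/(4+13+k).
Set (4+k)/(17+k) > 0.43 and solve: k > (0.43·17 − 4)/(1 − 0.43) = 5.807.
The smallest integer exceeding 5.807 is 6, and checking k=6: (10)/(23) = 0.4348 > 0.43.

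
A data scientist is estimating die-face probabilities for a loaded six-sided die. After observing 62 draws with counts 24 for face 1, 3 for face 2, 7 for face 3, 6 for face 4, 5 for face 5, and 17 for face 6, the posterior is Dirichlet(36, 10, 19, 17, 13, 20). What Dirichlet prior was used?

For a Dirichlet(α) prior with multinomial counts c, the posterior is Dirichlet(α + c) componentwise.
Subtract each count from the matching posterior parameter: 36−24=12, 10−3=7, 19−7=12, 17−6=11, 13−5=8, 20−17=3.

Dirichlet(12, 7, 12, 11, 8, 3)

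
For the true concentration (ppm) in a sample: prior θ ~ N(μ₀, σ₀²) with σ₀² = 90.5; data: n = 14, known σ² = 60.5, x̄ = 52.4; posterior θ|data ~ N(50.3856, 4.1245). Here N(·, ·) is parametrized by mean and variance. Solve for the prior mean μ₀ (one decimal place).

The posterior mean is a precision-weighted average: μ_n = (τ₀μ₀ + τ_data·x̄)/(τ₀+τ_data), with τ₀=1/σ₀² and τ_data=n/σ².
Here τ₀ = 1/90.5 = 0.011050 and τ_data = 14/60.5 = 0.231405, so τ_n = 0.242455.
Rearranging for μ₀: μ₀ = (μ_n·τ_n − τ_data·x̄)/τ₀ = (50.3856·0.242455 − 0.231405·52.4) / 0.011050 = 0.090619/0.011050 ≈ 8.2.

μ₀ = 8.2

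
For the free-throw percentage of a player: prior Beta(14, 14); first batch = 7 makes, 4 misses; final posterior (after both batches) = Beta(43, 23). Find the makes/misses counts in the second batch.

22 makes and 5 misses

Because Beta–binomial updating is additive in the counts, the combined data contributed (α_post−α_prior, β_post−β_prior) successes and failures.
Total across both batches: 43−14=29 makes, 23−14=9 misses.
Subtract the first batch: 29−7=22 makes and 9−4=5 misses.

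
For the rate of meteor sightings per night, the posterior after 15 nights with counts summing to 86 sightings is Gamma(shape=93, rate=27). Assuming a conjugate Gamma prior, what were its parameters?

A Gamma(α, β) prior (rate parametrization) on a Poisson rate with n observations summing to S gives posterior Gamma(α+S, β+n).
So α = 93 − 86 = 7 and β = 27 − 15 = 12.

Gamma(shape=7, rate=12)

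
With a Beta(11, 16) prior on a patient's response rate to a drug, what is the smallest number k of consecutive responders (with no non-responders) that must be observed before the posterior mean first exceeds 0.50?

After k responders and 0 non-responders the posterior is Beta(11+k, 16), with mean (11+k)/(11+16+k).
Set (11+k)/(27+k) > 0.50 and solve: k > (0.50·27 − 11)/(1 − 0.50) = 5.000.
The smallest integer exceeding 5.000 is 6.

k = 6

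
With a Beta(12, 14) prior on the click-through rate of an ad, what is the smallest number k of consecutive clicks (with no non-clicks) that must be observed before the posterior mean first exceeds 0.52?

k = 4

After k clicks and 0 non-clicks the posterior is Beta(12+k, 14), with mean (12+k)/(12+14+k).
Set (12+k)/(26+k) > 0.52 and solve: k > (0.52·26 − 12)/(1 − 0.52) = 3.167.
The smallest integer exceeding 3.167 is 4.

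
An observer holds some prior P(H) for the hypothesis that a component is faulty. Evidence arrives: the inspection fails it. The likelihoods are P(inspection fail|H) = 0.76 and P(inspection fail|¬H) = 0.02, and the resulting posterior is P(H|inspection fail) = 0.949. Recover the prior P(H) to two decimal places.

In odds form, posterior odds = prior odds × likelihood ratio, so prior odds = posterior odds ÷ LR.
Posterior odds = 0.949/(1−0.949) = 18.6078. LR = 0.76/0.02 = 38.0000.
Prior odds = 18.6078/38.0000 = 0.4897, so P(H) = 0.4897/(1+0.4897) ≈ 0.33.

P(H) = 0.33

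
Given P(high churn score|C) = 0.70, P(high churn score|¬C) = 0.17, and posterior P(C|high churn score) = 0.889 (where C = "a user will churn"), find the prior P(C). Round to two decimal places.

Bayes' rule in odds form gives O(C|E) = O(C)·[P(E|C)/P(E|¬C)], hence O(C) = O(C|E)/LR.
Posterior odds = 0.889/(1−0.889) = 8.0090. LR = 0.70/0.17 = 4.1176.
Prior odds = 8.0090/4.1176 = 1.9451, so P(C) = 1.9451/(1+1.9451) ≈ 0.66.

P(C) = 0.66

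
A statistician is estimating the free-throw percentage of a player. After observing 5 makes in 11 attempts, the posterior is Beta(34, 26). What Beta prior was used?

Beta(29, 20)

A Beta(a, b) prior with s successes and f failures in binomial data gives a Beta(a+s, b+f) posterior.
So a = 34 − 5 = 29 and b = 26 − 6 = 20.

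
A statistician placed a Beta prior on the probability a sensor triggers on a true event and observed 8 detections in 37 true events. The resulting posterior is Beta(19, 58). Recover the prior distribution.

Under Beta–binomial conjugacy the posterior parameters are (a+s, b+f).
So a = 19 − 8 = 11 and b = 58 − 29 = 29.

Beta(11, 29)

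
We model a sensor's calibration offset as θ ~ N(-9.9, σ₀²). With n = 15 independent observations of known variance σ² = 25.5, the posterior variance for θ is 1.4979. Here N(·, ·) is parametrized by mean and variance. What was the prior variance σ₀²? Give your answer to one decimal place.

For the Normal–Normal model with known σ², precisions add: τ_n = τ₀ + n/σ².
So 1/σ₀² = 1/1.4979 − 15/25.5 = 0.667601 − 0.588235 = 0.079366.
Hence σ₀² = 1/0.079366 ≈ 12.6.

σ₀² = 12.6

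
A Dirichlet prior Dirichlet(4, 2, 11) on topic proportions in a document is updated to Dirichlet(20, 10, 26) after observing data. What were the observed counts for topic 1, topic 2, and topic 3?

For a Dirichlet(α) prior with multinomial counts c, the posterior is Dirichlet(α + c) componentwise.
Counts are posterior − prior componentwise: 20−4=16, 10−2=8, 26−11=15.

counts (16, 8, 15)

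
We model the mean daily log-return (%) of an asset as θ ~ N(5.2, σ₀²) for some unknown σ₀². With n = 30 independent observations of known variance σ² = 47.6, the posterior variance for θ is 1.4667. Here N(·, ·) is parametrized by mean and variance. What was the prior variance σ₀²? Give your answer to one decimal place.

For the Normal–Normal model with known σ², precisions add: τ_n = τ₀ + n/σ².
So 1/σ₀² = 1/1.4667 − 30/47.6 = 0.681803 − 0.630252 = 0.051551.
Hence σ₀² = 1/0.051551 ≈ 19.4.

σ₀² = 19.4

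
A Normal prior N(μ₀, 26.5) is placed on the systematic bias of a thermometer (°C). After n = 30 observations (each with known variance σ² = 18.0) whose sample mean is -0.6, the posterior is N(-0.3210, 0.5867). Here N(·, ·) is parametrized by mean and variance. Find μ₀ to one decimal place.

The posterior mean is a precision-weighted average: μ_n = (τ₀μ₀ + τ_data·x̄)/(τ₀+τ_data), with τ₀=1/σ₀² and τ_data=n/σ².
Here τ₀ = 1/26.5 = 0.037736 and τ_data = 30/18.0 = 1.666667, so τ_n = 1.704403.
Rearranging for μ₀: μ₀ = (μ_n·τ_n − τ_data·x̄)/τ₀ = (-0.3210·1.704403 − 1.666667·-0.6) / 0.037736 = 0.452887/0.037736 ≈ 12.0.

μ₀ = 12.0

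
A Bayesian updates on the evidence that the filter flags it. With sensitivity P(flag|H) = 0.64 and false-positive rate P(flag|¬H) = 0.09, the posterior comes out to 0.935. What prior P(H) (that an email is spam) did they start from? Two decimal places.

P(H) = 0.67

In odds form, posterior odds = prior odds × likelihood ratio, so prior odds = posterior odds ÷ LR.
Posterior odds = 0.935/(1−0.935) = 14.3846. LR = 0.64/0.09 = 7.1111.
Prior odds = 14.3846/7.1111 = 2.0228, so P(H) = 2.0228/(1+2.0228) ≈ 0.67.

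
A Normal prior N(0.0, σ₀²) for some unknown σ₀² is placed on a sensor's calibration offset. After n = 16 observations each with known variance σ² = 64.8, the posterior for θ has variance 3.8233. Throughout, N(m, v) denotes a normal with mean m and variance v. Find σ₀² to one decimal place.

Posterior precision equals prior precision plus data precision: 1/σ_n² = 1/σ₀² + n/σ².
So 1/σ₀² = 1/3.8233 − 16/64.8 = 0.261554 − 0.246914 = 0.014640.
Hence σ₀² = 1/0.014640 ≈ 68.3.

σ₀² = 68.3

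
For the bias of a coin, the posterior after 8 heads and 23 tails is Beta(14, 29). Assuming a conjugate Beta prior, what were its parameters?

Beta(6, 6)

Under Beta–binomial conjugacy the posterior parameters are (α+s, β+f).
So α = 14 − 8 = 6 and β = 29 − 23 = 6.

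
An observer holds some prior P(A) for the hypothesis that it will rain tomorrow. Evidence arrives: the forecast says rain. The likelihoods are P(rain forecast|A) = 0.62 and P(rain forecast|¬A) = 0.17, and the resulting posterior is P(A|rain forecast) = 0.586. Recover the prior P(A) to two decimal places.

Bayes' rule in odds form gives O(A|E) = O(A)·[P(E|A)/P(E|¬A)], hence O(A) = O(A|E)/LR.
Posterior odds = 0.586/(1−0.586) = 1.4155. LR = 0.62/0.17 = 3.6471.
Prior odds = 1.4155/3.6471 = 0.3881, so P(A) = 0.3881/(1+0.3881) ≈ 0.28.

P(A) = 0.28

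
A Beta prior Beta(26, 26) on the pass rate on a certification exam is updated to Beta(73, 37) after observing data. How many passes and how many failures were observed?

Beta is conjugate to the binomial likelihood: posterior = Beta(a+s, b+f).
So s = 73 − 26 = 47 and f = 37 − 26 = 11.

47 passes and 11 failures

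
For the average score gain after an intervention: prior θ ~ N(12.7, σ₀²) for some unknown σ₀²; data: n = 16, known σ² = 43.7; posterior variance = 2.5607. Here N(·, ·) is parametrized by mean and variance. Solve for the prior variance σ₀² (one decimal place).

σ₀² = 41.0

For the Normal–Normal model with known σ², precisions add: τ_n = τ₀ + n/σ².
So 1/σ₀² = 1/2.5607 − 16/43.7 = 0.390518 − 0.366133 = 0.024385.
Hence σ₀² = 1/0.024385 ≈ 41.0.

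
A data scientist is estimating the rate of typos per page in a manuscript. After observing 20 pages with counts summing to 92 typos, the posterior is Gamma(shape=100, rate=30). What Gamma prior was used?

Gamma(shape=8, rate=10)

Gamma–Poisson conjugacy: posterior shape = α + Σxᵢ, posterior rate = β + n.
So α = 100 − 92 = 8 and β = 30 − 20 = 10.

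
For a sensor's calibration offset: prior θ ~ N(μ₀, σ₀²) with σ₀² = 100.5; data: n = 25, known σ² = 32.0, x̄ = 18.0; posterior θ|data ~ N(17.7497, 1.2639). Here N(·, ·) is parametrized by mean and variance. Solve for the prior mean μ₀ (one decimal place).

μ₀ = -1.9

With known observation variance, the Normal–Normal posterior has precision τ_n = τ₀ + n/σ² and mean μ_n = (τ₀μ₀ + (n/σ²)x̄)/τ_n.
Here τ₀ = 1/100.5 = 0.009950 and τ_data = 25/32.0 = 0.781250, so τ_n = 0.791200.
Rearranging for μ₀: μ₀ = (μ_n·τ_n − τ_data·x̄)/τ₀ = (17.7497·0.791200 − 0.781250·18.0) / 0.009950 = -0.018937/0.009950 ≈ -1.9.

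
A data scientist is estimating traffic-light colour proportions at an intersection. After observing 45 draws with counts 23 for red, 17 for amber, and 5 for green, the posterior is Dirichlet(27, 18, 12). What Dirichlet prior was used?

For a Dirichlet(α) prior with multinomial counts c, the posterior is Dirichlet(α + c) componentwise.
Subtract each count from the matching posterior parameter: 27−23=4, 18−17=1, 12−5=7.

Dirichlet(4, 1, 7)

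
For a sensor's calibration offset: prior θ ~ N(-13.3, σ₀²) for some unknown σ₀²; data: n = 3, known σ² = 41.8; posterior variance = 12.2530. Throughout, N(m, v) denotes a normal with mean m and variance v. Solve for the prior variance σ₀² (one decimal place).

σ₀² = 101.6

For the Normal–Normal model with known σ², precisions add: τ_n = τ₀ + n/σ².
So 1/σ₀² = 1/12.2530 − 3/41.8 = 0.081613 − 0.071770 = 0.009843.
Hence σ₀² = 1/0.009843 ≈ 101.6.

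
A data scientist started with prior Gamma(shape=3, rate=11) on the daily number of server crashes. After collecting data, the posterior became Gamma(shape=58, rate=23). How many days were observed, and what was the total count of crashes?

n = 12 days with total 55 crashes

A Gamma(α, β) prior (rate parametrization) on a Poisson rate with n observations summing to S gives posterior Gamma(α+S, β+n).
Matching: Σxᵢ = 58 − 3 = 55 and n = 23 − 11 = 12.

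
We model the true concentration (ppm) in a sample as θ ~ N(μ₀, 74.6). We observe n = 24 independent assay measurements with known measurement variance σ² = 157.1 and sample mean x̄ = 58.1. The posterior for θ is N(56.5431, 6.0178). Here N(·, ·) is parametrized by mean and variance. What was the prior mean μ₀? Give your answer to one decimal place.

With known observation variance, the Normal–Normal posterior has precision τ_n = τ₀ + n/σ² and mean μ_n = (τ₀μ₀ + (n/σ²)x̄)/τ_n.
Here τ₀ = 1/74.6 = 0.013405 and τ_data = 24/157.1 = 0.152769, so τ_n = 0.166174.
Rearranging for μ₀: μ₀ = (μ_n·τ_n − τ_data·x̄)/τ₀ = (56.5431·0.166174 − 0.152769·58.1) / 0.013405 = 0.520114/0.013405 ≈ 38.8.

μ₀ = 38.8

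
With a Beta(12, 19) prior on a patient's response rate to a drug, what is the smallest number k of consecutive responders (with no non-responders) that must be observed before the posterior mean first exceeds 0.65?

After k responders and 0 non-responders the posterior is Beta(12+k, 19), with mean (12+k)/(12+19+k).
Set (12+k)/(31+k) > 0.65 and solve: k > (0.65·31 − 12)/(1 − 0.65) = 23.286.
The smallest integer exceeding 23.286 is 24, and checking k=24: (36)/(55) = 0.6545 > 0.65.

k = 24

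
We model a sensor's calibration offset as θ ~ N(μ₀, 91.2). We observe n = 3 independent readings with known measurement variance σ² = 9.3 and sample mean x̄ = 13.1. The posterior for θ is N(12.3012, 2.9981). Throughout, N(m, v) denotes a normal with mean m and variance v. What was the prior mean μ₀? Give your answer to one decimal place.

μ₀ = -11.2

With known observation variance, the Normal–Normal posterior has precision τ_n = τ₀ + n/σ² and mean μ_n = (τ₀μ₀ + (n/σ²)x̄)/τ_n.
Here τ₀ = 1/91.2 = 0.010965 and τ_data = 3/9.3 = 0.322581, so τ_n = 0.333546.
Rearranging for μ₀: μ₀ = (μ_n·τ_n − τ_data·x̄)/τ₀ = (12.3012·0.333546 − 0.322581·13.1) / 0.010965 = -0.122795/0.010965 ≈ -11.2.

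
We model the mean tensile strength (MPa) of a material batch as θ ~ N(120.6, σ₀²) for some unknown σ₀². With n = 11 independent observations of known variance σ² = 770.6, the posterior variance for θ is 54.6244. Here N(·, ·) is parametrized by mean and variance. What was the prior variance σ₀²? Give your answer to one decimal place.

σ₀² = 248.0

Posterior precision equals prior precision plus data precision: 1/σ_n² = 1/σ₀² + n/σ².
So 1/σ₀² = 1/54.6244 − 11/770.6 = 0.018307 − 0.014275 = 0.004032.
Hence σ₀² = 1/0.004032 ≈ 248.0.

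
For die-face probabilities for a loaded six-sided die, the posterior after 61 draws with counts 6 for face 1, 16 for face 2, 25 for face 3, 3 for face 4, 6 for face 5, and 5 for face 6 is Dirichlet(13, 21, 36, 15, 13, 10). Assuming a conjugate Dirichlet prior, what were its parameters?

Dirichlet(7, 5, 11, 12, 7, 5)

For a Dirichlet(α) prior with multinomial counts c, the posterior is Dirichlet(α + c) componentwise.
Subtract each count from the matching posterior parameter: 13−6=7, 21−16=5, 36−25=11, 15−3=12, 13−6=7, 10−5=5.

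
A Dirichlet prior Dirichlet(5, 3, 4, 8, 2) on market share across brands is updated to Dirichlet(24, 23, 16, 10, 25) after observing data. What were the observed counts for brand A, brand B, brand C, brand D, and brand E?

For a Dirichlet(α) prior with multinomial counts c, the posterior is Dirichlet(α + c) componentwise.
Counts are posterior − prior componentwise: 24−5=19, 23−3=20, 16−4=12, 10−8=2, 25−2=23.

counts (19, 20, 12, 2, 23)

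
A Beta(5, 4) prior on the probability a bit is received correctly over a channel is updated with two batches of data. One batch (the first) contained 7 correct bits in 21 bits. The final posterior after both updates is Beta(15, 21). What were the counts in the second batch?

3 correct bits and 3 errors

Sequential conjugate updates are equivalent to a single update on the pooled data, so total successes = posterior α − prior α and total failures = posterior β − prior β.
Total across both batches: 15−5=10 correct bits, 21−4=17 errors.
Subtract the first batch: 10−7=3 correct bits and 17−14=3 errors.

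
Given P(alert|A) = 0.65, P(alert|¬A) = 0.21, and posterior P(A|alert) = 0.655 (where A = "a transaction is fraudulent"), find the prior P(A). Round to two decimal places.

Bayes' rule in odds form gives O(A|E) = O(A)·[P(E|A)/P(E|¬A)], hence O(A) = O(A|E)/LR.
Posterior odds = 0.655/(1−0.655) = 1.8986. LR = 0.65/0.21 = 3.0952.
Prior odds = 1.8986/3.0952 = 0.6134, so P(A) = 0.6134/(1+0.6134) ≈ 0.38.

P(A) = 0.38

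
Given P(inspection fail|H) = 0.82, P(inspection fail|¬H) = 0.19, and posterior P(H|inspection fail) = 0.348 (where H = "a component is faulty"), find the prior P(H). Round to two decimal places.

P(H) = 0.11

In odds form, posterior odds = prior odds × likelihood ratio, so prior odds = posterior odds ÷ LR.
Posterior odds = 0.348/(1−0.348) = 0.5337. LR = 0.82/0.19 = 4.3158.
Prior odds = 0.5337/4.3158 = 0.1237, so P(H) = 0.1237/(1+0.1237) ≈ 0.11.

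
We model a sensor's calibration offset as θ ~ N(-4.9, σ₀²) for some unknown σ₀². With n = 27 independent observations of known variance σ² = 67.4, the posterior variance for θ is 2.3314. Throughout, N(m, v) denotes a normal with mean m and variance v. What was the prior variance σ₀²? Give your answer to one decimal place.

Posterior precision equals prior precision plus data precision: 1/σ_n² = 1/σ₀² + n/σ².
So 1/σ₀² = 1/2.3314 − 27/67.4 = 0.428927 − 0.400593 = 0.028334.
Hence σ₀² = 1/0.028334 ≈ 35.3.

σ₀² = 35.3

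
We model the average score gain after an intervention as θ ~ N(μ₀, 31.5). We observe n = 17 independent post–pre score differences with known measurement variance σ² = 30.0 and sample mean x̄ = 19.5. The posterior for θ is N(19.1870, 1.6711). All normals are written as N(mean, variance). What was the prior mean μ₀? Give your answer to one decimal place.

μ₀ = 13.6

The posterior mean is a precision-weighted average: μ_n = (τ₀μ₀ + τ_data·x̄)/(τ₀+τ_data), with τ₀=1/σ₀² and τ_data=n/σ².
Here τ₀ = 1/31.5 = 0.031746 and τ_data = 17/30.0 = 0.566667, so τ_n = 0.598413.
Rearranging for μ₀: μ₀ = (μ_n·τ_n − τ_data·x̄)/τ₀ = (19.1870·0.598413 − 0.566667·19.5) / 0.031746 = 0.431744/0.031746 ≈ 13.6.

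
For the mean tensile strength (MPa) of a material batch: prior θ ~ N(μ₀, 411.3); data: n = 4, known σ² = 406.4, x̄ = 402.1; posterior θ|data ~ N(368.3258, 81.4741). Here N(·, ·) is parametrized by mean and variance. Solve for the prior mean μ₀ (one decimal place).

The posterior mean is a precision-weighted average: μ_n = (τ₀μ₀ + τ_data·x̄)/(τ₀+τ_data), with τ₀=1/σ₀² and τ_data=n/σ².
Here τ₀ = 1/411.3 = 0.002431 and τ_data = 4/406.4 = 0.009843, so τ_n = 0.012274.
Rearranging for μ₀: μ₀ = (μ_n·τ_n − τ_data·x̄)/τ₀ = (368.3258·0.012274 − 0.009843·402.1) / 0.002431 = 0.562961/0.002431 ≈ 231.6.

μ₀ = 231.6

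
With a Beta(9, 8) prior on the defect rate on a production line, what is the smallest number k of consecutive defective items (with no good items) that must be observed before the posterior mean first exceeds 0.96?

After k defective items and 0 good items the posterior is Beta(9+k, 8), with mean (9+k)/(9+8+k).
Set (9+k)/(17+k) > 0.96 and solve: k > (0.96·17 − 9)/(1 − 0.96) = 183.000.
The smallest integer exceeding 183.000 is 184.

k = 184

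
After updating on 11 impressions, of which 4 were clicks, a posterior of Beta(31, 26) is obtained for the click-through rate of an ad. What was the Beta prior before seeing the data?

Under Beta–binomial conjugacy the posterior parameters are (a+s, b+f).
So a = 31 − 4 = 27 and b = 26 − 7 = 19.

Beta(27, 19)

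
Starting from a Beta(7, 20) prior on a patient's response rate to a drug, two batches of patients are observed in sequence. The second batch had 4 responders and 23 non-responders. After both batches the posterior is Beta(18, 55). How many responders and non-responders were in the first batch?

Because Beta–binomial updating is additive in the counts, the combined data contributed (α_post−α_prior, β_post−β_prior) successes and failures.
Total across both batches: 18−7=11 responders, 55−20=35 non-responders.
Subtract the second batch: 11−4=7 responders and 35−23=12 non-responders.

7 responders and 12 non-responders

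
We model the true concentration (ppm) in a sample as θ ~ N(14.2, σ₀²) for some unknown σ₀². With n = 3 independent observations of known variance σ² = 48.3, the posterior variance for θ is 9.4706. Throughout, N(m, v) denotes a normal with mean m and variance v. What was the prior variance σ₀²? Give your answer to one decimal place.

σ₀² = 23.0

Posterior precision equals prior precision plus data precision: 1/σ_n² = 1/σ₀² + n/σ².
So 1/σ₀² = 1/9.4706 − 3/48.3 = 0.105590 − 0.062112 = 0.043478.
Hence σ₀² = 1/0.043478 ≈ 23.0.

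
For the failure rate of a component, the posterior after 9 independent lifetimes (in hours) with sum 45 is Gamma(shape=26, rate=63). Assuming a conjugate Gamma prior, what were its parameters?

Gamma(shape=17, rate=18)

Gamma–exponential conjugacy: posterior shape = α + n, posterior rate = β + Σtᵢ.
So α = 26 − 9 = 17 and β = 63 − 45 = 18.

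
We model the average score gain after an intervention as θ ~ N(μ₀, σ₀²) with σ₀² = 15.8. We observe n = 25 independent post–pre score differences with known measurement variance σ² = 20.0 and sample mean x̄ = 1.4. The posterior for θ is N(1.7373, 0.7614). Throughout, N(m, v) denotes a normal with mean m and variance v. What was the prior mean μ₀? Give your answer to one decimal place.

μ₀ = 8.4

The posterior mean is a precision-weighted average: μ_n = (τ₀μ₀ + τ_data·x̄)/(τ₀+τ_data), with τ₀=1/σ₀² and τ_data=n/σ².
Here τ₀ = 1/15.8 = 0.063291 and τ_data = 25/20.0 = 1.250000, so τ_n = 1.313291.
Rearranging for μ₀: μ₀ = (μ_n·τ_n − τ_data·x̄)/τ₀ = (1.7373·1.313291 − 1.250000·1.4) / 0.063291 = 0.531580/0.063291 ≈ 8.4.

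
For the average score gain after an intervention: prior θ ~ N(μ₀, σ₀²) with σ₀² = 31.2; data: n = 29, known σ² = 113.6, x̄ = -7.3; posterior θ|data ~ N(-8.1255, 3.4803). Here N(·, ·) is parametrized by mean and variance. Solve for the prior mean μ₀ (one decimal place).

μ₀ = -14.7

The posterior mean is a precision-weighted average: μ_n = (τ₀μ₀ + τ_data·x̄)/(τ₀+τ_data), with τ₀=1/σ₀² and τ_data=n/σ².
Here τ₀ = 1/31.2 = 0.032051 and τ_data = 29/113.6 = 0.255282, so τ_n = 0.287333.
Rearranging for μ₀: μ₀ = (μ_n·τ_n − τ_data·x̄)/τ₀ = (-8.1255·0.287333 − 0.255282·-7.3) / 0.032051 = -0.471166/0.032051 ≈ -14.7.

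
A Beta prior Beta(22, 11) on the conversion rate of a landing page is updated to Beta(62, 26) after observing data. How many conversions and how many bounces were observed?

A Beta(a, b) prior with s successes and f failures in binomial data gives a Beta(a+s, b+f) posterior.
Match parameters: s=62−22=40, f=26−11=15.

40 conversions and 15 bounces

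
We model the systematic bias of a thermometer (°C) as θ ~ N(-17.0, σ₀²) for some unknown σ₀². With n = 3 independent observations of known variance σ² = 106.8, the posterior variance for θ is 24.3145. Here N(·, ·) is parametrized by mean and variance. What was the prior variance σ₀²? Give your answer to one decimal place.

Posterior precision equals prior precision plus data precision: 1/σ_n² = 1/σ₀² + n/σ².
So 1/σ₀² = 1/24.3145 − 3/106.8 = 0.041128 − 0.028090 = 0.013038.
Hence σ₀² = 1/0.013038 ≈ 76.7.

σ₀² = 76.7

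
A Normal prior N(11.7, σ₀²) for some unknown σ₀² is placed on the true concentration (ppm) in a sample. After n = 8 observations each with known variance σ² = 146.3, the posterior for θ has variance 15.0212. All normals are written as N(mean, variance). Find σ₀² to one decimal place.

For the Normal–Normal model with known σ², precisions add: τ_n = τ₀ + n/σ².
So 1/σ₀² = 1/15.0212 − 8/146.3 = 0.066573 − 0.054682 = 0.011891.
Hence σ₀² = 1/0.011891 ≈ 84.1.

σ₀² = 84.1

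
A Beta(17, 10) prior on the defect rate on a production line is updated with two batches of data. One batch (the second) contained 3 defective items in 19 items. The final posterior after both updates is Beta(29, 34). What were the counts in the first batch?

9 defective items and 8 good items

Because Beta–binomial updating is additive in the counts, the combined data contributed (α_post−α_prior, β_post−β_prior) successes and failures.
Total across both batches: 29−17=12 defective items, 34−10=24 good items.
Subtract the second batch: 12−3=9 defective items and 24−16=8 good items.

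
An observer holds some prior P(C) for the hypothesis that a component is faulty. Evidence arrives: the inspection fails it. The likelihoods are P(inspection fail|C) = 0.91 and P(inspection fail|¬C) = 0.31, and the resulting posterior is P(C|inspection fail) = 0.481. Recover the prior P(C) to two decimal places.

Bayes' rule in odds form gives O(C|E) = O(C)·[P(E|C)/P(E|¬C)], hence O(C) = O(C|E)/LR.
Posterior odds = 0.481/(1−0.481) = 0.9268. LR = 0.91/0.31 = 2.9355.
Prior odds = 0.9268/2.9355 = 0.3157, so P(C) = 0.3157/(1+0.3157) ≈ 0.24.

P(C) = 0.24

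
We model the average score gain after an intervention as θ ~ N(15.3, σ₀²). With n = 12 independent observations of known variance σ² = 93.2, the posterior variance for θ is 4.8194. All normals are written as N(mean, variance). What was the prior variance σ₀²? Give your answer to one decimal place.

Posterior precision equals prior precision plus data precision: 1/σ_n² = 1/σ₀² + n/σ².
So 1/σ₀² = 1/4.8194 − 12/93.2 = 0.207495 − 0.128755 = 0.078740.
Hence σ₀² = 1/0.078740 ≈ 12.7.

σ₀² = 12.7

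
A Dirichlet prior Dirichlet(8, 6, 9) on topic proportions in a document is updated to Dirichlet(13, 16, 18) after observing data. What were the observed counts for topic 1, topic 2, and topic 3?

counts (5, 10, 9)

For a Dirichlet(α) prior with multinomial counts c, the posterior is Dirichlet(α + c) componentwise.
Counts are posterior − prior componentwise: 13−8=5, 16−6=10, 18−9=9.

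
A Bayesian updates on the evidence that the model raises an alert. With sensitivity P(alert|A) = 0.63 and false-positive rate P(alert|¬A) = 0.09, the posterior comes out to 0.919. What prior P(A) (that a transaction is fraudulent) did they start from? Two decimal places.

In odds form, posterior odds = prior odds × likelihood ratio, so prior odds = posterior odds ÷ LR.
Posterior odds = 0.919/(1−0.919) = 11.3457. LR = 0.63/0.09 = 7.0000.
Prior odds = 11.3457/7.0000 = 1.6208, so P(A) = 1.6208/(1+1.6208) ≈ 0.62.

P(A) = 0.62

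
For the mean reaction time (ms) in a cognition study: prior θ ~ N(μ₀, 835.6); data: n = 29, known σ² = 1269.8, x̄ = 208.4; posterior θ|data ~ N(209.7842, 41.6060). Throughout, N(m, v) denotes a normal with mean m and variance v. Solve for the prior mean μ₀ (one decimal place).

With known observation variance, the Normal–Normal posterior has precision τ_n = τ₀ + n/σ² and mean μ_n = (τ₀μ₀ + (n/σ²)x̄)/τ_n.
Here τ₀ = 1/835.6 = 0.001197 and τ_data = 29/1269.8 = 0.022838, so τ_n = 0.024035.
Rearranging for μ₀: μ₀ = (μ_n·τ_n − τ_data·x̄)/τ₀ = (209.7842·0.024035 − 0.022838·208.4) / 0.001197 = 0.282724/0.001197 ≈ 236.2.

μ₀ = 236.2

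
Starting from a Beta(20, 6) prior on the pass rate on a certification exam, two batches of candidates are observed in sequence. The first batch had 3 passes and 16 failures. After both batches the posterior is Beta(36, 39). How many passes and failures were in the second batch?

13 passes and 17 failures

Sequential conjugate updates are equivalent to a single update on the pooled data, so total successes = posterior α − prior α and total failures = posterior β − prior β.
Total across both batches: 36−20=16 passes, 39−6=33 failures.
Subtract the first batch: 16−3=13 passes and 33−16=17 failures.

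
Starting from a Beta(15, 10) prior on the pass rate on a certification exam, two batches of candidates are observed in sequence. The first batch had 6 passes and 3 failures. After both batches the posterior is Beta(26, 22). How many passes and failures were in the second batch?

5 passes and 9 failures

Sequential conjugate updates are equivalent to a single update on the pooled data, so total successes = posterior α − prior α and total failures = posterior β − prior β.
Total across both batches: 26−15=11 passes, 22−10=12 failures.
Subtract the first batch: 11−6=5 passes and 12−3=9 failures.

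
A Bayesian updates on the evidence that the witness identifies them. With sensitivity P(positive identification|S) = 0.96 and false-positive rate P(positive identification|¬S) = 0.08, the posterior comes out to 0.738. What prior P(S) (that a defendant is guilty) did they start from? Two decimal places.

P(S) = 0.19

Bayes' rule in odds form gives O(S|E) = O(S)·[P(E|S)/P(E|¬S)], hence O(S) = O(S|E)/LR.
Posterior odds = 0.738/(1−0.738) = 2.8168. LR = 0.96/0.08 = 12.0000.
Prior odds = 2.8168/12.0000 = 0.2347, so P(S) = 0.2347/(1+0.2347) ≈ 0.19.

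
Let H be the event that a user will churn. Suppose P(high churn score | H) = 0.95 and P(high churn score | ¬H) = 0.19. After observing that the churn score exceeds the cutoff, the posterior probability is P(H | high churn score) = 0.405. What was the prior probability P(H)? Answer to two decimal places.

Bayes' rule in odds form gives O(H|E) = O(H)·[P(E|H)/P(E|¬H)], hence O(H) = O(H|E)/LR.
Posterior odds = 0.405/(1−0.405) = 0.6807. LR = 0.95/0.19 = 5.0000.
Prior odds = 0.6807/5.0000 = 0.1361, so P(H) = 0.1361/(1+0.1361) ≈ 0.12.

P(H) = 0.12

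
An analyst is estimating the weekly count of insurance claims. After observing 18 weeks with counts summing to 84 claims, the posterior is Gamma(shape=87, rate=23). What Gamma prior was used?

Gamma(shape=3, rate=5)

Gamma–Poisson conjugacy: posterior shape = α + Σxᵢ, posterior rate = β + n.
So α = 87 − 84 = 3 and β = 23 − 18 = 5.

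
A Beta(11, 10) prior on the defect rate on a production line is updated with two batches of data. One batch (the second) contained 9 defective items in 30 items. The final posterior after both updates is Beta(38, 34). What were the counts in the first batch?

18 defective items and 3 good items

Sequential conjugate updates are equivalent to a single update on the pooled data, so total successes = posterior α − prior α and total failures = posterior β − prior β.
Total across both batches: 38−11=27 defective items, 34−10=24 good items.
Subtract the second batch: 27−9=18 defective items and 24−21=3 good items.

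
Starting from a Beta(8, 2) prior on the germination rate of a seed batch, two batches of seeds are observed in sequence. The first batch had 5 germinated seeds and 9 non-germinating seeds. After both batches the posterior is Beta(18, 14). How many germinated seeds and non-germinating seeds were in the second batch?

5 germinated seeds and 3 non-germinating seeds

Sequential conjugate updates are equivalent to a single update on the pooled data, so total successes = posterior α − prior α and total failures = posterior β − prior β.
Total across both batches: 18−8=10 germinated seeds, 14−2=12 non-germinating seeds.
Subtract the first batch: 10−5=5 germinated seeds and 12−9=3 non-germinating seeds.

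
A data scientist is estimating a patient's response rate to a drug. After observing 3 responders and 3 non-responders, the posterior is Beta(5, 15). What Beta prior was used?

Under Beta–binomial conjugacy the posterior parameters are (a+s, b+f).
Subtract the data counts: 5−3=2, 15−3=12.

Beta(2, 12)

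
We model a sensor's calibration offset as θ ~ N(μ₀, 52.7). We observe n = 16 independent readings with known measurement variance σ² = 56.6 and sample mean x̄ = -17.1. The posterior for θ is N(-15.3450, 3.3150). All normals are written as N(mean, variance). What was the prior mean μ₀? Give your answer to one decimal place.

μ₀ = 10.8

With known observation variance, the Normal–Normal posterior has precision τ_n = τ₀ + n/σ² and mean μ_n = (τ₀μ₀ + (n/σ²)x̄)/τ_n.
Here τ₀ = 1/52.7 = 0.018975 and τ_data = 16/56.6 = 0.282686, so τ_n = 0.301661.
Rearranging for μ₀: μ₀ = (μ_n·τ_n − τ_data·x̄)/τ₀ = (-15.3450·0.301661 − 0.282686·-17.1) / 0.018975 = 0.204943/0.018975 ≈ 10.8.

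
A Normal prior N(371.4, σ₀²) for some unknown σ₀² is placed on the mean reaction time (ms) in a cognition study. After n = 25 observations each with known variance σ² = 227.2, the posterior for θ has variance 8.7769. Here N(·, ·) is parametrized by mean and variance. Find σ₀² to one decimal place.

σ₀² = 256.4

For the Normal–Normal model with known σ², precisions add: τ_n = τ₀ + n/σ².
So 1/σ₀² = 1/8.7769 − 25/227.2 = 0.113935 − 0.110035 = 0.003900.
Hence σ₀² = 1/0.003900 ≈ 256.4.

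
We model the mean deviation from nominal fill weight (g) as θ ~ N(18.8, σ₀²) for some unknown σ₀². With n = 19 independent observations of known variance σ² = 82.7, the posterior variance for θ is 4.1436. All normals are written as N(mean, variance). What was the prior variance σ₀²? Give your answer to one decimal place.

σ₀² = 86.3

Posterior precision equals prior precision plus data precision: 1/σ_n² = 1/σ₀² + n/σ².
So 1/σ₀² = 1/4.1436 − 19/82.7 = 0.241336 − 0.229746 = 0.011590.
Hence σ₀² = 1/0.011590 ≈ 86.3.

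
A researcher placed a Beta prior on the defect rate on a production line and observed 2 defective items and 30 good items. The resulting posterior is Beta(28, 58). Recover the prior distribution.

Under Beta–binomial conjugacy the posterior parameters are (α+s, β+f).
So α = 28 − 2 = 26 and β = 58 − 30 = 28.

Beta(26, 28)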